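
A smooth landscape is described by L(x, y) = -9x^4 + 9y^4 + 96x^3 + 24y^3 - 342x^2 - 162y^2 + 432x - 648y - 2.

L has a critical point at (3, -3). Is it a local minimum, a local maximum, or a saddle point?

local minimum

The mixed partial ∂²L/∂x∂y is 0, so the Hessian at any point is diag(L_xx, L_yy) = diag(36(-3x^2 + 16x - 19), 36(3y^2 + 4y - 9)).
At (3, -3): H = diag(72, 216).
Both eigenvalues are positive, so H is positive definite: a local minimum.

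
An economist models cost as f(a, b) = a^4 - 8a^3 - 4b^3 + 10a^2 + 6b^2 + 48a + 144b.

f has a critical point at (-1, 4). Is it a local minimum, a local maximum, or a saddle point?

saddle point

The mixed partial ∂²f/∂a∂b is 0, so the Hessian at any point is diag(f_aa, f_bb) = diag(4(3a^2 - 12a + 5), 12(-2b + 1)).
At (-1, 4): H = diag(80, -84).
The eigenvalues have opposite signs, so H is indefinite: a saddle point.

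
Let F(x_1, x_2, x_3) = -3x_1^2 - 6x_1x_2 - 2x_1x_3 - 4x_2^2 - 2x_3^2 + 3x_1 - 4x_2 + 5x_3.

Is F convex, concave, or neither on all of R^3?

concave

F is quadratic, so its Hessian is the constant matrix H = [[-6, -6, -2], [-6, -8, 0], [-2, 0, -4]].
Leading principal minors: -6, 12, -16.
Signs alternate −, +, − ⇒ H ≺ 0 ⇒ concave.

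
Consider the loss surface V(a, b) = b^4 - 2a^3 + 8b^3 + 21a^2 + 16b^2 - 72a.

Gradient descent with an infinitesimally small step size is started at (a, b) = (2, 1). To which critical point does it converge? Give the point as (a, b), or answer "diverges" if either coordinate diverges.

(3, 0)

V is separable, so gradient descent decouples: a follows -∂V/∂a, b follows -∂V/∂b.
∂V/∂a = -6(a - 4)(a - 3); at a=2 this is -12, so a increases.
∂V/∂b = 4b(b + 2)(b + 4); at b=1 this is 60, so b decreases.
a converges to its nearest critical value 3 (a local min of the a-part); b converges to 0. The iterate converges to (3, 0).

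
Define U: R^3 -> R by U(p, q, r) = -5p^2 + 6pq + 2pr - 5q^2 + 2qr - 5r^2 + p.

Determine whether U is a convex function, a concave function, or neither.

concave

U is quadratic, so its Hessian is the constant matrix H = [[-10, 6, 2], [6, -10, 2], [2, 2, -10]].
Leading principal minors: -10, 64, -512.
Signs alternate −, +, − ⇒ H ≺ 0 ⇒ concave.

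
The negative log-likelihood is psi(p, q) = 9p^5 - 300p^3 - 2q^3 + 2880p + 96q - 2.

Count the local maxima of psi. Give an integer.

2

psi separates as a function of p plus a function of q, so ∇psi=0 decouples.
∂psi/∂p = 45(p - 4)(p - 2)(p + 2)(p + 4) = 0 at p ∈ {-4, -2, 2, 4}; ∂psi/∂q = -6(q - 4)(q + 4) = 0 at q ∈ {-4, 4}.
The Hessian is diagonal: diag(psi_pp, psi_qq). Second derivatives: psi_pp(-4)=-4320, psi_pp(-2)=2160, psi_pp(2)=-2160, psi_pp(4)=4320; psi_qq(-4)=48, psi_qq(4)=-48.
Local maxima occur where both diagonal entries negative: (-4, 4), (2, 4). Count: 2.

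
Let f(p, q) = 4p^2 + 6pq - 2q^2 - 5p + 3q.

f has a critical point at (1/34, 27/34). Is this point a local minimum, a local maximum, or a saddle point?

The Hessian of f is constant: H = [[8, 6], [6, -4]].
det(H) = 8·(-4) − 6² = -68.
Since det(H) < 0, H is indefinite and the critical point is a saddle point.

saddle point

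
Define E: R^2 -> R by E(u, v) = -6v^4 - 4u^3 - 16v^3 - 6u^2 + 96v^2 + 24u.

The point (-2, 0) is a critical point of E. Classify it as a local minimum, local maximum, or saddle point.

local minimum

The mixed partial ∂²E/∂u∂v is 0, so the Hessian at any point is diag(E_uu, E_vv) = diag(-12(2u + 1), 24(-3v^2 - 4v + 8)).
At (-2, 0): H = diag(36, 192).
Both eigenvalues are positive, so H is positive definite: a local minimum.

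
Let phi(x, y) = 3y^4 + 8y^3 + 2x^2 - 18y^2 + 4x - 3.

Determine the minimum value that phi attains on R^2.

phi(x,y) separates as P(x) + Q(y) − 3, so its minimum is min P + min Q − 3.
P'(x) = 4x + 4 vanishes at x ∈ {-1}; Q'(y) = 12y(y - 1)(y + 3) vanishes at y ∈ {-3, 0, 1}.
Local minima of P (where P''>0): P(-1)=-2. Local minima of Q: Q(-3)=-135, Q(1)=-7.
So the global minimum of phi is P(-1) + Q(-3) − 3 = -2 − 135 − 3 = -140, attained at (-1, -3).

-140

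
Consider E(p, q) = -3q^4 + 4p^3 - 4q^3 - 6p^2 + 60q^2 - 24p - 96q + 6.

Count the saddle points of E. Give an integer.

3

E separates as a function of p plus a function of q, so ∇E=0 decouples.
∂E/∂p = 12(p - 2)(p + 1) = 0 at p ∈ {-1, 2}; ∂E/∂q = -12(q - 2)(q - 1)(q + 4) = 0 at q ∈ {-4, 1, 2}.
The Hessian is diagonal: diag(E_pp, E_qq). Second derivatives: E_pp(-1)=-36, E_pp(2)=36; E_qq(-4)=-360, E_qq(1)=60, E_qq(2)=-72.
Saddle points occur where the two diagonal entries have opposite signs: (-1, 1), (2, -4), (2, 2). Count: 3.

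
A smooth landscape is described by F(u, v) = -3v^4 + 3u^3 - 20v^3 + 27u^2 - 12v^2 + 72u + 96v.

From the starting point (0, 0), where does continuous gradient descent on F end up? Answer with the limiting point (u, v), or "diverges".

(-2, -2)

F is separable, so gradient descent decouples: u follows -∂F/∂u, v follows -∂F/∂v.
∂F/∂u = 9(u + 2)(u + 4); at u=0 this is 72, so u decreases.
∂F/∂v = -12(v - 1)(v + 2)(v + 4); at v=0 this is 96, so v decreases.
u converges to its nearest critical value -2 (a local min of the u-part); v converges to -2. The iterate converges to (-2, -2).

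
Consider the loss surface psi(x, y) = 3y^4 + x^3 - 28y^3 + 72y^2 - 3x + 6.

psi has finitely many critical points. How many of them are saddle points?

3

psi separates as a function of x plus a function of y, so ∇psi=0 decouples.
∂psi/∂x = 3(x - 1)(x + 1) = 0 at x ∈ {-1, 1}; ∂psi/∂y = 12y(y - 4)(y - 3) = 0 at y ∈ {0, 3, 4}.
The Hessian is diagonal: diag(psi_xx, psi_yy). Second derivatives: psi_xx(-1)=-6, psi_xx(1)=6; psi_yy(0)=144, psi_yy(3)=-36, psi_yy(4)=48.
Saddle points occur where the two diagonal entries have opposite signs: (-1, 0), (-1, 4), (1, 3). Count: 3.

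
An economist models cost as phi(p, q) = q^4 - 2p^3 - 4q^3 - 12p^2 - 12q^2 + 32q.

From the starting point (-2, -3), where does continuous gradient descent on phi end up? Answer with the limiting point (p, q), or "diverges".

(-4, -2)

phi is separable, so gradient descent decouples: p follows -∂phi/∂p, q follows -∂phi/∂q.
∂phi/∂p = -6p(p + 4); at p=-2 this is 24, so p decreases.
∂phi/∂q = 4(q - 4)(q - 1)(q + 2); at q=-3 this is -112, so q increases.
p converges to its nearest critical value -4 (a local min of the p-part); q converges to -2. The iterate converges to (-4, -2).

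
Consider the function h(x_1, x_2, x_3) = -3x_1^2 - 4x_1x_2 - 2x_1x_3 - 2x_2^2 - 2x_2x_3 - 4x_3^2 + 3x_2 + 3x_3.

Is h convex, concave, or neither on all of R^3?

concave

h is quadratic, so its Hessian is the constant matrix H = [[-6, -4, -2], [-4, -4, -2], [-2, -2, -8]].
Leading principal minors: -6, 8, -56.
Signs alternate −, +, − ⇒ H ≺ 0 ⇒ concave.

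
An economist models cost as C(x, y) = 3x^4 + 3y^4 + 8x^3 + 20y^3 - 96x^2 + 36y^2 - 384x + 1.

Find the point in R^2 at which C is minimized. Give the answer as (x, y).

C(x,y) separates as P(x) + Q(y) + 1, so its minimum is min P + min Q + 1.
P'(x) = 12(x - 4)(x + 2)(x + 4) vanishes at x ∈ {-4, -2, 4}; Q'(y) = 12y(y + 2)(y + 3) vanishes at y ∈ {-3, -2, 0}.
Local minima of P (where P''>0): P(-4)=256, P(4)=-1792. Local minima of Q: Q(-3)=27, Q(0)=0.
So the global minimum of C is P(4) + Q(0) + 1 = -1792 + 0 + 1 = -1791, attained at (4, 0).

(4, 0)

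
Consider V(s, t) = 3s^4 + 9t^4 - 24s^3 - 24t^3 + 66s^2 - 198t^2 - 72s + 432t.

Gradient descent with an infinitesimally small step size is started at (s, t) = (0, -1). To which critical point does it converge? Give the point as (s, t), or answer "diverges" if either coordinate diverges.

(1, -3)

V is separable, so gradient descent decouples: s follows -∂V/∂s, t follows -∂V/∂t.
∂V/∂s = 12(s - 3)(s - 2)(s - 1); at s=0 this is -72, so s increases.
∂V/∂t = 36(t - 4)(t - 1)(t + 3); at t=-1 this is 720, so t decreases.
s converges to its nearest critical value 1 (a local min of the s-part); t converges to -3. The iterate converges to (1, -3).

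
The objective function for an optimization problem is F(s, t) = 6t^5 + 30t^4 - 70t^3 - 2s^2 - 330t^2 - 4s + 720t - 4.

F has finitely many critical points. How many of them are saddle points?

2

F separates as a function of s plus a function of t, so ∇F=0 decouples.
∂F/∂s = -4(s + 1) = 0 at s ∈ {-1}; ∂F/∂t = 30(t - 2)(t - 1)(t + 3)(t + 4) = 0 at t ∈ {-4, -3, 1, 2}.
The Hessian is diagonal: diag(F_ss, F_tt). Second derivatives: F_ss(-1)=-4; F_tt(-4)=-900, F_tt(-3)=600, F_tt(1)=-600, F_tt(2)=900.
Saddle points occur where the two diagonal entries have opposite signs: (-1, -3), (-1, 2). Count: 2.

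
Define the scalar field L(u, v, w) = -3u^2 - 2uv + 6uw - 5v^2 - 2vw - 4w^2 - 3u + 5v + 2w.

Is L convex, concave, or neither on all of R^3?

concave

L is quadratic, so its Hessian is the constant matrix H = [[-6, -2, 6], [-2, -10, -2], [6, -2, -8]].
Leading principal minors: -6, 56, -16.
Signs alternate −, +, − ⇒ H ≺ 0 ⇒ concave.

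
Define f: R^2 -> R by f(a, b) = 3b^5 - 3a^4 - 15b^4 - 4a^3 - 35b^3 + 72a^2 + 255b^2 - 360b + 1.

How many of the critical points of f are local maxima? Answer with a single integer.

4

f separates as a function of a plus a function of b, so ∇f=0 decouples.
∂f/∂a = -12a(a - 3)(a + 4) = 0 at a ∈ {-4, 0, 3}; ∂f/∂b = 15(b - 4)(b - 2)(b - 1)(b + 3) = 0 at b ∈ {-3, 1, 2, 4}.
The Hessian is diagonal: diag(f_aa, f_bb). Second derivatives: f_aa(-4)=-336, f_aa(0)=144, f_aa(3)=-252; f_bb(-3)=-2100, f_bb(1)=180, f_bb(2)=-150, f_bb(4)=630.
Local maxima occur where both diagonal entries negative: (-4, -3), (-4, 2), (3, -3), (3, 2). Count: 4.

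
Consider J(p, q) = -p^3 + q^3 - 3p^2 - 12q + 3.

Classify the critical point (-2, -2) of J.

The mixed partial ∂²J/∂p∂q is 0, so the Hessian at any point is diag(J_pp, J_qq) = diag(-6(p + 1), 6q).
At (-2, -2): H = diag(6, -12).
The eigenvalues have opposite signs, so H is indefinite: a saddle point.

saddle point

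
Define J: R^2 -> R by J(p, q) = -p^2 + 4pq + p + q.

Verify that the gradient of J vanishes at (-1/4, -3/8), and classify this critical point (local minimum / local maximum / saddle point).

∇J = (-2p + 4q + 1, 4p + 1); substituting (-1/4, -3/8) gives ∇J = (0, 0), so (-1/4, -3/8) is indeed a critical point.
The Hessian of J is constant: H = [[-2, 4], [4, 0]].
det(H) = (-2)·0 − 4² = -16.
Since det(H) < 0, H is indefinite and the critical point is a saddle point.

saddle point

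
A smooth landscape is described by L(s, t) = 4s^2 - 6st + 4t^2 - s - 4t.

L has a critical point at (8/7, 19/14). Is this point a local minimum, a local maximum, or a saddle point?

The Hessian of L is constant: H = [[8, -6], [-6, 8]].
det(H) = 8·8 − (-6)² = 28.
det(H) > 0 and tr(H) = 16 > 0, so H is positive definite and the point is a local minimum.

local minimum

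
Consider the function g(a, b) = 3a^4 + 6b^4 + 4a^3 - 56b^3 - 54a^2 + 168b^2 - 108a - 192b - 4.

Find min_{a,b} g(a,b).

g(a,b) separates as P(a) + Q(b) − 4, so its minimum is min P + min Q − 4.
P'(a) = 12(a - 3)(a + 1)(a + 3) vanishes at a ∈ {-3, -1, 3}; Q'(b) = 24(b - 4)(b - 2)(b - 1) vanishes at b ∈ {1, 2, 4}.
Local minima of P (where P''>0): P(-3)=-27, P(3)=-459. Local minima of Q: Q(1)=-74, Q(4)=-128.
So the global minimum of g is P(3) + Q(4) − 4 = -459 − 128 − 4 = -591, attained at (3, 4).

-591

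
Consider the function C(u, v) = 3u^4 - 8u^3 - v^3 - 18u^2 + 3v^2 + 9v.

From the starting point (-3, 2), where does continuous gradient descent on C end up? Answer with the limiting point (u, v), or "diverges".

C is separable, so gradient descent decouples: u follows -∂C/∂u, v follows -∂C/∂v.
∂C/∂u = 12u(u - 3)(u + 1); at u=-3 this is -432, so u increases.
∂C/∂v = -3(v - 3)(v + 1); at v=2 this is 9, so v decreases.
u converges to its nearest critical value -1 (a local min of the u-part); v converges to -1. The iterate converges to (-1, -1).

(-1, -1)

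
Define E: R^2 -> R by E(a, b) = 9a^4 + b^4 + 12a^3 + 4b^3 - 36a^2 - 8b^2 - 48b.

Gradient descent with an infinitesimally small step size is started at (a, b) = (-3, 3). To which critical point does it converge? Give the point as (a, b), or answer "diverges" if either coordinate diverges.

(-2, 2)

E is separable, so gradient descent decouples: a follows -∂E/∂a, b follows -∂E/∂b.
∂E/∂a = 36a(a - 1)(a + 2); at a=-3 this is -432, so a increases.
∂E/∂b = 4(b - 2)(b + 2)(b + 3); at b=3 this is 120, so b decreases.
a converges to its nearest critical value -2 (a local min of the a-part); b converges to 2. The iterate converges to (-2, 2).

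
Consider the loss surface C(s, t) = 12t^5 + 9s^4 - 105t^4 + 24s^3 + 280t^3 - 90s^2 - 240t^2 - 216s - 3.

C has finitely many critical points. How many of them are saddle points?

6

C separates as a function of s plus a function of t, so ∇C=0 decouples.
∂C/∂s = 36(s - 2)(s + 1)(s + 3) = 0 at s ∈ {-3, -1, 2}; ∂C/∂t = 60t(t - 4)(t - 2)(t - 1) = 0 at t ∈ {0, 1, 2, 4}.
The Hessian is diagonal: diag(C_ss, C_tt). Second derivatives: C_ss(-3)=360, C_ss(-1)=-216, C_ss(2)=540; C_tt(0)=-480, C_tt(1)=180, C_tt(2)=-240, C_tt(4)=1440.
Saddle points occur where the two diagonal entries have opposite signs: (-3, 0), (-3, 2), (-1, 1), (-1, 4), (2, 0), (2, 2). Count: 6.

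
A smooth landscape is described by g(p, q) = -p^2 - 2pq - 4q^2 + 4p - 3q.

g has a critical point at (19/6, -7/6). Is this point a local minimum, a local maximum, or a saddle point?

The Hessian of g is constant: H = [[-2, -2], [-2, -8]].
det(H) = (-2)·(-8) − (-2)² = 12.
det(H) > 0 and tr(H) = -10 < 0, so H is negative definite and the point is a local maximum.

local maximum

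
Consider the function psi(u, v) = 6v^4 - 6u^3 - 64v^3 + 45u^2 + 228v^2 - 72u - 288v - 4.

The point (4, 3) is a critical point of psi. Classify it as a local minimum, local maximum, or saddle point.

The mixed partial ∂²psi/∂u∂v is 0, so the Hessian at any point is diag(psi_uu, psi_vv) = diag(18(-2u + 5), 24(3v^2 - 16v + 19)).
At (4, 3): H = diag(-54, -48).
Both eigenvalues are negative, so H is negative definite: a local maximum.

local maximum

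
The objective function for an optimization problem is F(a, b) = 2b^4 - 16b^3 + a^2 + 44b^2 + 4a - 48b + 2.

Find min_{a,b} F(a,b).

F(a,b) separates as P(a) + Q(b) + 2, so its minimum is min P + min Q + 2.
P'(a) = 2a + 4 vanishes at a ∈ {-2}; Q'(b) = 8(b - 3)(b - 2)(b - 1) vanishes at b ∈ {1, 2, 3}.
Local minima of P (where P''>0): P(-2)=-4. Local minima of Q: Q(1)=-18, Q(3)=-18.
So the global minimum of F is P(-2) + Q(1) + 2 = -4 − 18 + 2 = -20, attained at (-2, 1).

-20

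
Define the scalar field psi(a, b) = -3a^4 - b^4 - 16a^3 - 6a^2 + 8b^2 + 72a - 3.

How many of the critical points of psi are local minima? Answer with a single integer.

1

psi separates as a function of a plus a function of b, so ∇psi=0 decouples.
∂psi/∂a = -12(a - 1)(a + 2)(a + 3) = 0 at a ∈ {-3, -2, 1}; ∂psi/∂b = -4b(b - 2)(b + 2) = 0 at b ∈ {-2, 0, 2}.
The Hessian is diagonal: diag(psi_aa, psi_bb). Second derivatives: psi_aa(-3)=-48, psi_aa(-2)=36, psi_aa(1)=-144; psi_bb(-2)=-32, psi_bb(0)=16, psi_bb(2)=-32.
Local minima occur where both diagonal entries positive: (-2, 0). Count: 1.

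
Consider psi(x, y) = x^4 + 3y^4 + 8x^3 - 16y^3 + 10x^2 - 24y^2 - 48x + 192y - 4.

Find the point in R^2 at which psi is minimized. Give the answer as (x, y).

(1, -2)

psi(x,y) separates as P(x) + Q(y) − 4, so its minimum is min P + min Q − 4.
P'(x) = 4(x - 1)(x + 3)(x + 4) vanishes at x ∈ {-4, -3, 1}; Q'(y) = 12(y - 4)(y - 2)(y + 2) vanishes at y ∈ {-2, 2, 4}.
Local minima of P (where P''>0): P(-4)=96, P(1)=-29. Local minima of Q: Q(-2)=-304, Q(4)=128.
So the global minimum of psi is P(1) + Q(-2) − 4 = -29 − 304 − 4 = -337, attained at (1, -2).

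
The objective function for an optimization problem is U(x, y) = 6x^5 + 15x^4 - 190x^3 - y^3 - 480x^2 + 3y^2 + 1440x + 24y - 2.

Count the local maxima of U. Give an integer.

U separates as a function of x plus a function of y, so ∇U=0 decouples.
∂U/∂x = 30(x - 4)(x - 1)(x + 3)(x + 4) = 0 at x ∈ {-4, -3, 1, 4}; ∂U/∂y = -3(y - 4)(y + 2) = 0 at y ∈ {-2, 4}.
The Hessian is diagonal: diag(U_xx, U_yy). Second derivatives: U_xx(-4)=-1200, U_xx(-3)=840, U_xx(1)=-1800, U_xx(4)=5040; U_yy(-2)=18, U_yy(4)=-18.
Local maxima occur where both diagonal entries negative: (-4, 4), (1, 4). Count: 2.

2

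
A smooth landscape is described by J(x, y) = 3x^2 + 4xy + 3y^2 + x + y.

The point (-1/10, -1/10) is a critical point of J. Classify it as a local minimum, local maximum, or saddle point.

local minimum

The Hessian of J is constant: H = [[6, 4], [4, 6]].
det(H) = 6·6 − 4² = 20.
det(H) > 0 and tr(H) = 12 > 0, so H is positive definite and the point is a local minimum.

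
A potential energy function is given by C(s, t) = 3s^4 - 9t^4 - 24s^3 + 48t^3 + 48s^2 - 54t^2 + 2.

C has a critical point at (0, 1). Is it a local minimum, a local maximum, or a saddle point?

local minimum

The mixed partial ∂²C/∂s∂t is 0, so the Hessian at any point is diag(C_ss, C_tt) = diag(12(3s^2 - 12s + 8), 36(-3t^2 + 8t - 3)).
At (0, 1): H = diag(96, 72).
Both eigenvalues are positive, so H is positive definite: a local minimum.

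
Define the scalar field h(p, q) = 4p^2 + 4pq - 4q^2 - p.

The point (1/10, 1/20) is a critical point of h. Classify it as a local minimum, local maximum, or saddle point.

The Hessian of h is constant: H = [[8, 4], [4, -8]].
det(H) = 8·(-8) − 4² = -80.
Since det(H) < 0, H is indefinite and the critical point is a saddle point.

saddle point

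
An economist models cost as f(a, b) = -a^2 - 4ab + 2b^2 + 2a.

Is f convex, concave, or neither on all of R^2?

neither

f is quadratic, so its Hessian is the constant matrix H = [[-2, -4], [-4, 4]].
det(H) = -24, tr(H) = 2.
det(H) < 0, so H is indefinite: neither convex nor concave.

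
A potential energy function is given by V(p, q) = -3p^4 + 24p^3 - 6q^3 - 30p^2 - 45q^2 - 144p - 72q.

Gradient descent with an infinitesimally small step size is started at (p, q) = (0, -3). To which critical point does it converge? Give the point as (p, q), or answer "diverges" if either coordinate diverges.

(3, -4)

V is separable, so gradient descent decouples: p follows -∂V/∂p, q follows -∂V/∂q.
∂V/∂p = -12(p - 4)(p - 3)(p + 1); at p=0 this is -144, so p increases.
∂V/∂q = -18(q + 1)(q + 4); at q=-3 this is 36, so q decreases.
p converges to its nearest critical value 3 (a local min of the p-part); q converges to -4. The iterate converges to (3, -4).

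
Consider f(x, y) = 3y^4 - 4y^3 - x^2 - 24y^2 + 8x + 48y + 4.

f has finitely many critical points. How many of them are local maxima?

f separates as a function of x plus a function of y, so ∇f=0 decouples.
∂f/∂x = -2(x - 4) = 0 at x ∈ {4}; ∂f/∂y = 12(y - 2)(y - 1)(y + 2) = 0 at y ∈ {-2, 1, 2}.
The Hessian is diagonal: diag(f_xx, f_yy). Second derivatives: f_xx(4)=-2; f_yy(-2)=144, f_yy(1)=-36, f_yy(2)=48.
Local maxima occur where both diagonal entries negative: (4, 1). Count: 1.

1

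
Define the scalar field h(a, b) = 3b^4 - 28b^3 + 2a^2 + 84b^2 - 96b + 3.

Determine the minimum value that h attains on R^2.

-61

h(a,b) separates as P(a) + Q(b) + 3, so its minimum is min P + min Q + 3.
P'(a) = 4a vanishes at a ∈ {0}; Q'(b) = 12(b - 4)(b - 2)(b - 1) vanishes at b ∈ {1, 2, 4}.
Local minima of P (where P''>0): P(0)=0. Local minima of Q: Q(1)=-37, Q(4)=-64.
So the global minimum of h is P(0) + Q(4) + 3 = 0 − 64 + 3 = -61, attained at (0, 4).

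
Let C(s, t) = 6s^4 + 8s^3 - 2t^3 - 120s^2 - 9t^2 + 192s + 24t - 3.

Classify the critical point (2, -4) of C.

The mixed partial ∂²C/∂s∂t is 0, so the Hessian at any point is diag(C_ss, C_tt) = diag(24(3s^2 + 2s - 10), -6(2t + 3)).
At (2, -4): H = diag(144, 30).
Both eigenvalues are positive, so H is positive definite: a local minimum.

local minimum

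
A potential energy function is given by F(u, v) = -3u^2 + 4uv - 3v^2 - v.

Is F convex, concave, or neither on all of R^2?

concave

F is quadratic, so its Hessian is the constant matrix H = [[-6, 4], [4, -6]].
det(H) = 20, tr(H) = -12.
det(H) > 0 and tr(H) < 0, so H is negative definite everywhere: concave.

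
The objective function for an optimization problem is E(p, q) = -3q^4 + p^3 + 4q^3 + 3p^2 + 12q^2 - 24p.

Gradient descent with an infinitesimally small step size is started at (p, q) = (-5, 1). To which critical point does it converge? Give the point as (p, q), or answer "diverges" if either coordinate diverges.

E is separable, so gradient descent decouples: p follows -∂E/∂p, q follows -∂E/∂q.
∂E/∂p = 3(p - 2)(p + 4); at p=-5 this is 21, so p decreases.
∂E/∂q = -12q(q - 2)(q + 1); at q=1 this is 24, so q decreases.
The p-coordinate has no critical point in that direction and runs off to infinity.

diverges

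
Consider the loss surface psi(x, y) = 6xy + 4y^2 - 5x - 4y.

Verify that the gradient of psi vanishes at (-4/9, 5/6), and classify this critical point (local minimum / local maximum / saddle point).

saddle point

∇psi = (6y - 5, 6x + 8y - 4); substituting (-4/9, 5/6) gives ∇psi = (0, 0), so (-4/9, 5/6) is indeed a critical point.
The Hessian of psi is constant: H = [[0, 6], [6, 8]].
det(H) = 0·8 − 6² = -36.
Since det(H) < 0, H is indefinite and the critical point is a saddle point.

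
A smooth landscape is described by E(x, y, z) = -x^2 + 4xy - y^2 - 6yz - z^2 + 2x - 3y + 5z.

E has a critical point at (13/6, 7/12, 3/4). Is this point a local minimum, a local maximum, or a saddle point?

saddle point

The Hessian is constant: H = [[-2, 4, 0], [4, -2, -6], [0, -6, -2]].
Leading principal minors: Δ₁ = -2, Δ₂ = -12, Δ₃ = 96.
The minors fit neither the all-positive nor the alternating-sign pattern, so H is indefinite: a saddle point.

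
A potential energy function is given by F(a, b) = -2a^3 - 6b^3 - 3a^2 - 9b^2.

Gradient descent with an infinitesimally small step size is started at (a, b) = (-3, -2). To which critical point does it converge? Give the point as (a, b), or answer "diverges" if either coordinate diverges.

F is separable, so gradient descent decouples: a follows -∂F/∂a, b follows -∂F/∂b.
∂F/∂a = -6a(a + 1); at a=-3 this is -36, so a increases.
∂F/∂b = -18b(b + 1); at b=-2 this is -36, so b increases.
a converges to its nearest critical value -1 (a local min of the a-part); b converges to -1. The iterate converges to (-1, -1).

(-1, -1)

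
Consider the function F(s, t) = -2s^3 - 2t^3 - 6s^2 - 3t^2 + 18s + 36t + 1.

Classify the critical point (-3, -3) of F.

The mixed partial ∂²F/∂s∂t is 0, so the Hessian at any point is diag(F_ss, F_tt) = diag(-12(s + 1), -6(2t + 1)).
At (-3, -3): H = diag(24, 30).
Both eigenvalues are positive, so H is positive definite: a local minimum.

local minimum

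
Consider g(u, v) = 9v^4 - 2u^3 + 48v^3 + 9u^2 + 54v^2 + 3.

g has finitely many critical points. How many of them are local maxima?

g separates as a function of u plus a function of v, so ∇g=0 decouples.
∂g/∂u = -6u(u - 3) = 0 at u ∈ {0, 3}; ∂g/∂v = 36v(v + 1)(v + 3) = 0 at v ∈ {-3, -1, 0}.
The Hessian is diagonal: diag(g_uu, g_vv). Second derivatives: g_uu(0)=18, g_uu(3)=-18; g_vv(-3)=216, g_vv(-1)=-72, g_vv(0)=108.
Local maxima occur where both diagonal entries negative: (3, -1). Count: 1.

1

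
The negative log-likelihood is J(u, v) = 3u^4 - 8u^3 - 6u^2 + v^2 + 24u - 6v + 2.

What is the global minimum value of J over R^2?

-26

J(u,v) separates as P(u) + Q(v) + 2, so its minimum is min P + min Q + 2.
P'(u) = 12(u - 2)(u - 1)(u + 1) vanishes at u ∈ {-1, 1, 2}; Q'(v) = 2v - 6 vanishes at v ∈ {3}.
Local minima of P (where P''>0): P(-1)=-19, P(2)=8. Local minima of Q: Q(3)=-9.
So the global minimum of J is P(-1) + Q(3) + 2 = -19 − 9 + 2 = -26, attained at (-1, 3).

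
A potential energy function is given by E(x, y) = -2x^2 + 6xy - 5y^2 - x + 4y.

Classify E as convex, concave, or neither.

E is quadratic, so its Hessian is the constant matrix H = [[-4, 6], [6, -10]].
det(H) = 4, tr(H) = -14.
det(H) > 0 and tr(H) < 0, so H is negative definite everywhere: concave.

concave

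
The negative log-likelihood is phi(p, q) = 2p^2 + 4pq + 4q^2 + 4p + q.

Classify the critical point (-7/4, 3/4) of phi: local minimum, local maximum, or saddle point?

The Hessian of phi is constant: H = [[4, 4], [4, 8]].
det(H) = 4·8 − 4² = 16.
det(H) > 0 and tr(H) = 12 > 0, so H is positive definite and the point is a local minimum.

local minimum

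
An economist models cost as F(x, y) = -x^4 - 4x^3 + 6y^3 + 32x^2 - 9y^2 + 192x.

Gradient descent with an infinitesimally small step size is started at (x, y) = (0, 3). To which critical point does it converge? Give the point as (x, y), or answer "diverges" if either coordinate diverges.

F is separable, so gradient descent decouples: x follows -∂F/∂x, y follows -∂F/∂y.
∂F/∂x = -4(x - 4)(x + 3)(x + 4); at x=0 this is 192, so x decreases.
∂F/∂y = 18y(y - 1); at y=3 this is 108, so y decreases.
x converges to its nearest critical value -3 (a local min of the x-part); y converges to 1. The iterate converges to (-3, 1).

(-3, 1)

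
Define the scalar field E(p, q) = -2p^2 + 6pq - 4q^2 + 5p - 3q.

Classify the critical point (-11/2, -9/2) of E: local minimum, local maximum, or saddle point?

saddle point

The Hessian of E is constant: H = [[-4, 6], [6, -8]].
det(H) = (-4)·(-8) − 6² = -4.
Since det(H) < 0, H is indefinite and the critical point is a saddle point.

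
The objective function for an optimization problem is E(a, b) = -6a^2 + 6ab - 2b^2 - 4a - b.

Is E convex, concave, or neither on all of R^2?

E is quadratic, so its Hessian is the constant matrix H = [[-12, 6], [6, -4]].
det(H) = 12, tr(H) = -16.
det(H) > 0 and tr(H) < 0, so H is negative definite everywhere: concave.

concave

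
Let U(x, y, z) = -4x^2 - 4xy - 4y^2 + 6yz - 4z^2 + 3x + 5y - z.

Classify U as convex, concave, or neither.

concave

U is quadratic, so its Hessian is the constant matrix H = [[-8, -4, 0], [-4, -8, 6], [0, 6, -8]].
Leading principal minors: -8, 48, -96.
Signs alternate −, +, − ⇒ H ≺ 0 ⇒ concave.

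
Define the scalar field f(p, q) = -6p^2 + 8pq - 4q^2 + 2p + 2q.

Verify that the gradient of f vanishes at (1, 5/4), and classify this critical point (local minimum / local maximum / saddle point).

∇f = (-12p + 8q + 2, 8p - 8q + 2); substituting (1, 5/4) gives ∇f = (0, 0), so (1, 5/4) is indeed a critical point.
The Hessian of f is constant: H = [[-12, 8], [8, -8]].
det(H) = (-12)·(-8) − 8² = 32.
det(H) > 0 and tr(H) = -20 < 0, so H is negative definite and the point is a local maximum.

local maximum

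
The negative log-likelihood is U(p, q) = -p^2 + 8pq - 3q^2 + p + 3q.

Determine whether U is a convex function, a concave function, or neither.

U is quadratic, so its Hessian is the constant matrix H = [[-2, 8], [8, -6]].
det(H) = -52, tr(H) = -8.
det(H) < 0, so H is indefinite: neither convex nor concave.

neither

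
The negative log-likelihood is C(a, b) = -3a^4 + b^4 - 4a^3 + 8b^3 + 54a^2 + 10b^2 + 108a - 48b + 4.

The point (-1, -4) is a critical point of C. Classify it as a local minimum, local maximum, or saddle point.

local minimum

The mixed partial ∂²C/∂a∂b is 0, so the Hessian at any point is diag(C_aa, C_bb) = diag(12(-3a^2 - 2a + 9), 4(3b^2 + 12b + 5)).
At (-1, -4): H = diag(96, 20).
Both eigenvalues are positive, so H is positive definite: a local minimum.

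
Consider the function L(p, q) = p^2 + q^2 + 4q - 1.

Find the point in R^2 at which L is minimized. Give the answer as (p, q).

(0, -2)

L(p,q) separates as A(p) + B(q) − 1, so its minimum is min A + min B − 1.
A'(p) = 2p vanishes at p ∈ {0}; B'(q) = 2q + 4 vanishes at q ∈ {-2}.
Local minima of A (where A''>0): A(0)=0. Local minima of B: B(-2)=-4.
So the global minimum of L is A(0) + B(-2) − 1 = 0 − 4 − 1 = -5, attained at (0, -2).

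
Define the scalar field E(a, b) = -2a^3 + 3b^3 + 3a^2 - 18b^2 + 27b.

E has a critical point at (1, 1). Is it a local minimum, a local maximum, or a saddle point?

The mixed partial ∂²E/∂a∂b is 0, so the Hessian at any point is diag(E_aa, E_bb) = diag(6(-2a + 1), 18(b - 2)).
At (1, 1): H = diag(-6, -18).
Both eigenvalues are negative, so H is negative definite: a local maximum.

local maximum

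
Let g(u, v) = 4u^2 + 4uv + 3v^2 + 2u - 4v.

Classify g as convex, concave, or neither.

convex

g is quadratic, so its Hessian is the constant matrix H = [[8, 4], [4, 6]].
det(H) = 32, tr(H) = 14.
det(H) > 0 and tr(H) > 0, so H is positive definite everywhere: convex.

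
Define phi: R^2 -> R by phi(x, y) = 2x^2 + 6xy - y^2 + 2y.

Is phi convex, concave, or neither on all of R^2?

neither

phi is quadratic, so its Hessian is the constant matrix H = [[4, 6], [6, -2]].
det(H) = -44, tr(H) = 2.
det(H) < 0, so H is indefinite: neither convex nor concave.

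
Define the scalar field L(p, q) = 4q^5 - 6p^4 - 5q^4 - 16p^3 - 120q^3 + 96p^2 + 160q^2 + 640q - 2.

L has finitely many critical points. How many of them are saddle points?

L separates as a function of p plus a function of q, so ∇L=0 decouples.
∂L/∂p = -24p(p - 2)(p + 4) = 0 at p ∈ {-4, 0, 2}; ∂L/∂q = 20(q - 4)(q - 2)(q + 1)(q + 4) = 0 at q ∈ {-4, -1, 2, 4}.
The Hessian is diagonal: diag(L_pp, L_qq). Second derivatives: L_pp(-4)=-576, L_pp(0)=192, L_pp(2)=-288; L_qq(-4)=-2880, L_qq(-1)=900, L_qq(2)=-720, L_qq(4)=1600.
Saddle points occur where the two diagonal entries have opposite signs: (-4, -1), (-4, 4), (0, -4), (0, 2), (2, -1), (2, 4). Count: 6.

6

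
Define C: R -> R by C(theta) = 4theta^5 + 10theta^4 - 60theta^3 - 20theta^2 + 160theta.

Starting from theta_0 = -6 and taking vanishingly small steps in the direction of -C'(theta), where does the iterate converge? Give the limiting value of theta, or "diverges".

C'(theta) = 20(theta - 2)(theta - 1)(theta + 1)(theta + 4), so C'(-6) = 11200.
Gradient descent moves in the -C' direction, i.e. theta is decreasing.
There is no critical point below theta=-6, and C' keeps the same sign, so the iterate runs off to −∞.

diverges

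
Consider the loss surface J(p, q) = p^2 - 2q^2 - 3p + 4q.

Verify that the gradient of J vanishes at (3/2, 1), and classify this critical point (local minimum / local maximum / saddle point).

∇J = (2p - 3, -4q + 4); substituting (3/2, 1) gives ∇J = (0, 0), so (3/2, 1) is indeed a critical point.
The Hessian of J is constant: H = [[2, 0], [0, -4]].
det(H) = 2·(-4) − 0² = -8.
Since det(H) < 0, H is indefinite and the critical point is a saddle point.

saddle point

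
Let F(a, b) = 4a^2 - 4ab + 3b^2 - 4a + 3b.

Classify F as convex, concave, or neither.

convex

F is quadratic, so its Hessian is the constant matrix H = [[8, -4], [-4, 6]].
det(H) = 32, tr(H) = 14.
det(H) > 0 and tr(H) > 0, so H is positive definite everywhere: convex.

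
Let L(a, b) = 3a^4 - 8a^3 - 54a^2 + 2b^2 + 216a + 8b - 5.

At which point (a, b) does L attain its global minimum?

L(a,b) separates as P(a) + Q(b) − 5, so its minimum is min P + min Q − 5.
P'(a) = 12(a - 3)(a - 2)(a + 3) vanishes at a ∈ {-3, 2, 3}; Q'(b) = 4b + 8 vanishes at b ∈ {-2}.
Local minima of P (where P''>0): P(-3)=-675, P(3)=189. Local minima of Q: Q(-2)=-8.
So the global minimum of L is P(-3) + Q(-2) − 5 = -675 − 8 − 5 = -688, attained at (-3, -2).

(-3, -2)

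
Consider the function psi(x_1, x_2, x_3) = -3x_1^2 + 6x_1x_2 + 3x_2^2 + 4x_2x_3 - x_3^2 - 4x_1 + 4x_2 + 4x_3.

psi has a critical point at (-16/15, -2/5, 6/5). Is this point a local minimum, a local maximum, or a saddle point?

saddle point

The Hessian is constant: H = [[-6, 6, 0], [6, 6, 4], [0, 4, -2]].
Leading principal minors: Δ₁ = -6, Δ₂ = -72, Δ₃ = 240.
The minors fit neither the all-positive nor the alternating-sign pattern, so H is indefinite: a saddle point.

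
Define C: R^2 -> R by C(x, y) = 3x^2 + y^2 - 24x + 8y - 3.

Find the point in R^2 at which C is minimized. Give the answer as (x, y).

(4, -4)

C(x,y) separates as P(x) + Q(y) − 3, so its minimum is min P + min Q − 3.
P'(x) = 6x - 24 vanishes at x ∈ {4}; Q'(y) = 2y + 8 vanishes at y ∈ {-4}.
Local minima of P (where P''>0): P(4)=-48. Local minima of Q: Q(-4)=-16.
So the global minimum of C is P(4) + Q(-4) − 3 = -48 − 16 − 3 = -67, attained at (4, -4).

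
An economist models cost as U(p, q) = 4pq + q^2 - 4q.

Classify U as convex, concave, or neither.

U is quadratic, so its Hessian is the constant matrix H = [[0, 4], [4, 2]].
det(H) = -16, tr(H) = 2.
det(H) < 0, so H is indefinite: neither convex nor concave.

neither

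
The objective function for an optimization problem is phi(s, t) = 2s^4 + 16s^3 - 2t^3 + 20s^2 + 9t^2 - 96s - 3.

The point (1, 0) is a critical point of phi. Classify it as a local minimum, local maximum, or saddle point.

The mixed partial ∂²phi/∂s∂t is 0, so the Hessian at any point is diag(phi_ss, phi_tt) = diag(8(3s^2 + 12s + 5), 6(-2t + 3)).
At (1, 0): H = diag(160, 18).
Both eigenvalues are positive, so H is positive definite: a local minimum.

local minimum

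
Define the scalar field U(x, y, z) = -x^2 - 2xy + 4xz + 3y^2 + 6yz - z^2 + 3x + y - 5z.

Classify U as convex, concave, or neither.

neither

U is quadratic, so its Hessian is the constant matrix H = [[-2, -2, 4], [-2, 6, 6], [4, 6, -2]].
Leading principal minors: -2, -16, -88.
Neither pattern holds ⇒ H is indefinite ⇒ neither convex nor concave.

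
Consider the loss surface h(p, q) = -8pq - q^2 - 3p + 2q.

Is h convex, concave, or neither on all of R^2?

h is quadratic, so its Hessian is the constant matrix H = [[0, -8], [-8, -2]].
det(H) = -64, tr(H) = -2.
det(H) < 0, so H is indefinite: neither convex nor concave.

neither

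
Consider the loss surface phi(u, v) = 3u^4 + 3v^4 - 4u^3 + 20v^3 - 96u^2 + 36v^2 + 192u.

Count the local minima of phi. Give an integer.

4

phi separates as a function of u plus a function of v, so ∇phi=0 decouples.
∂phi/∂u = 12(u - 4)(u - 1)(u + 4) = 0 at u ∈ {-4, 1, 4}; ∂phi/∂v = 12v(v + 2)(v + 3) = 0 at v ∈ {-3, -2, 0}.
The Hessian is diagonal: diag(phi_uu, phi_vv). Second derivatives: phi_uu(-4)=480, phi_uu(1)=-180, phi_uu(4)=288; phi_vv(-3)=36, phi_vv(-2)=-24, phi_vv(0)=72.
Local minima occur where both diagonal entries positive: (-4, -3), (-4, 0), (4, -3), (4, 0). Count: 4.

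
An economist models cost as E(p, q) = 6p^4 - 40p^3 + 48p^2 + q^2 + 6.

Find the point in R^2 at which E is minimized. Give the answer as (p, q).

E(p,q) separates as A(p) + B(q) + 6, so its minimum is min A + min B + 6.
A'(p) = 24p(p - 4)(p - 1) vanishes at p ∈ {0, 1, 4}; B'(q) = 2q vanishes at q ∈ {0}.
Local minima of A (where A''>0): A(0)=0, A(4)=-256. Local minima of B: B(0)=0.
So the global minimum of E is A(4) + B(0) + 6 = -256 + 0 + 6 = -250, attained at (4, 0).

(4, 0)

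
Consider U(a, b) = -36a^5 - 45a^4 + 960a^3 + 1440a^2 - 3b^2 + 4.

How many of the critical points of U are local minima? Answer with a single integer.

U separates as a function of a plus a function of b, so ∇U=0 decouples.
∂U/∂a = -180a(a - 4)(a + 1)(a + 4) = 0 at a ∈ {-4, -1, 0, 4}; ∂U/∂b = -6b = 0 at b ∈ {0}.
The Hessian is diagonal: diag(U_aa, U_bb). Second derivatives: U_aa(-4)=17280, U_aa(-1)=-2700, U_aa(0)=2880, U_aa(4)=-28800; U_bb(0)=-6.
Local minima occur where both diagonal entries positive: none. Count: 0.

0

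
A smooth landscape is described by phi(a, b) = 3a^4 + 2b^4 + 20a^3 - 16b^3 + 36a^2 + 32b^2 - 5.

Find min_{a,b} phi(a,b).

-5

phi(a,b) separates as P(a) + Q(b) − 5, so its minimum is min P + min Q − 5.
P'(a) = 12a(a + 2)(a + 3) vanishes at a ∈ {-3, -2, 0}; Q'(b) = 8b(b - 4)(b - 2) vanishes at b ∈ {0, 2, 4}.
Local minima of P (where P''>0): P(-3)=27, P(0)=0. Local minima of Q: Q(0)=0, Q(4)=0.
So the global minimum of phi is P(0) + Q(0) − 5 = 0 + 0 − 5 = -5, attained at (0, 0).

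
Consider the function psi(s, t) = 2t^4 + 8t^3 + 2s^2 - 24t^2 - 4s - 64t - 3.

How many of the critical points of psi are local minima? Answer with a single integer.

psi separates as a function of s plus a function of t, so ∇psi=0 decouples.
∂psi/∂s = 4(s - 1) = 0 at s ∈ {1}; ∂psi/∂t = 8(t - 2)(t + 1)(t + 4) = 0 at t ∈ {-4, -1, 2}.
The Hessian is diagonal: diag(psi_ss, psi_tt). Second derivatives: psi_ss(1)=4; psi_tt(-4)=144, psi_tt(-1)=-72, psi_tt(2)=144.
Local minima occur where both diagonal entries positive: (1, -4), (1, 2). Count: 2.

2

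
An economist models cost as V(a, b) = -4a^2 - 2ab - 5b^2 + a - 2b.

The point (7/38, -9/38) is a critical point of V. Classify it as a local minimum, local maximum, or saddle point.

The Hessian of V is constant: H = [[-8, -2], [-2, -10]].
det(H) = (-8)·(-10) − (-2)² = 76.
det(H) > 0 and tr(H) = -18 < 0, so H is negative definite and the point is a local maximum.

local maximum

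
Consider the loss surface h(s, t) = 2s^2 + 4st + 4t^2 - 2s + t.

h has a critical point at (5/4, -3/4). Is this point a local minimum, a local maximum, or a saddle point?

The Hessian of h is constant: H = [[4, 4], [4, 8]].
det(H) = 4·8 − 4² = 16.
det(H) > 0 and tr(H) = 12 > 0, so H is positive definite and the point is a local minimum.

local minimum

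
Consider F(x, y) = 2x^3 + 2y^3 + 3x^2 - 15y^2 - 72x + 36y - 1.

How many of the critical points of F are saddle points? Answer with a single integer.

2

F separates as a function of x plus a function of y, so ∇F=0 decouples.
∂F/∂x = 6(x - 3)(x + 4) = 0 at x ∈ {-4, 3}; ∂F/∂y = 6(y - 3)(y - 2) = 0 at y ∈ {2, 3}.
The Hessian is diagonal: diag(F_xx, F_yy). Second derivatives: F_xx(-4)=-42, F_xx(3)=42; F_yy(2)=-6, F_yy(3)=6.
Saddle points occur where the two diagonal entries have opposite signs: (-4, 3), (3, 2). Count: 2.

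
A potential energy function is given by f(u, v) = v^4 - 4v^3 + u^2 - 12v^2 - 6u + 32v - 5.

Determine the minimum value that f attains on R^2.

f(u,v) separates as P(u) + Q(v) − 5, so its minimum is min P + min Q − 5.
P'(u) = 2u - 6 vanishes at u ∈ {3}; Q'(v) = 4(v - 4)(v - 1)(v + 2) vanishes at v ∈ {-2, 1, 4}.
Local minima of P (where P''>0): P(3)=-9. Local minima of Q: Q(-2)=-64, Q(4)=-64.
So the global minimum of f is P(3) + Q(-2) − 5 = -9 − 64 − 5 = -78, attained at (3, -2).

-78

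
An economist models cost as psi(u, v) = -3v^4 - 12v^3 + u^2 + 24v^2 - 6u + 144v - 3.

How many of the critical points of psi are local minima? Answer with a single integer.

1

psi separates as a function of u plus a function of v, so ∇psi=0 decouples.
∂psi/∂u = 2(u - 3) = 0 at u ∈ {3}; ∂psi/∂v = -12(v - 2)(v + 2)(v + 3) = 0 at v ∈ {-3, -2, 2}.
The Hessian is diagonal: diag(psi_uu, psi_vv). Second derivatives: psi_uu(3)=2; psi_vv(-3)=-60, psi_vv(-2)=48, psi_vv(2)=-240.
Local minima occur where both diagonal entries positive: (3, -2). Count: 1.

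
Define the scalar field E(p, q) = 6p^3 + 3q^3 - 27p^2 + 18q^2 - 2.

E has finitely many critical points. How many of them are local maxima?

E separates as a function of p plus a function of q, so ∇E=0 decouples.
∂E/∂p = 18p(p - 3) = 0 at p ∈ {0, 3}; ∂E/∂q = 9q(q + 4) = 0 at q ∈ {-4, 0}.
The Hessian is diagonal: diag(E_pp, E_qq). Second derivatives: E_pp(0)=-54, E_pp(3)=54; E_qq(-4)=-36, E_qq(0)=36.
Local maxima occur where both diagonal entries negative: (0, -4). Count: 1.

1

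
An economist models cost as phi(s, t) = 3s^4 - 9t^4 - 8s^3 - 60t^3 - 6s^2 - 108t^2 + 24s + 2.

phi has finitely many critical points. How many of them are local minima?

2

phi separates as a function of s plus a function of t, so ∇phi=0 decouples.
∂phi/∂s = 12(s - 2)(s - 1)(s + 1) = 0 at s ∈ {-1, 1, 2}; ∂phi/∂t = -36t(t + 2)(t + 3) = 0 at t ∈ {-3, -2, 0}.
The Hessian is diagonal: diag(phi_ss, phi_tt). Second derivatives: phi_ss(-1)=72, phi_ss(1)=-24, phi_ss(2)=36; phi_tt(-3)=-108, phi_tt(-2)=72, phi_tt(0)=-216.
Local minima occur where both diagonal entries positive: (-1, -2), (2, -2). Count: 2.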